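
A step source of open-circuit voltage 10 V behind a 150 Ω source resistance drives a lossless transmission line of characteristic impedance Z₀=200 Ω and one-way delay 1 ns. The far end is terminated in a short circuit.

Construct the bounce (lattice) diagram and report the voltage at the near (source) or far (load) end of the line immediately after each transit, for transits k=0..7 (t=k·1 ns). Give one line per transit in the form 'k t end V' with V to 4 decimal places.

Γ_L=-1.000000, Γ_S=-0.142857; launch V₁=10·200/350=5.714286
k=0 src: V=5.7143
k=1 load: inc=5.714286, refl=5.714286·-1.000000=-5.7143; V=0.000000+5.714286+-5.714286=0.0000
k=2 src: inc=-5.714286, refl=-5.714286·-0.142857=0.8163; V=5.714286+-5.714286+0.816327=0.8163
k=3 load: inc=0.816327, refl=0.816327·-1.000000=-0.8163; V=0.000000+0.816327+-0.816327=0.0000
k=4 src: inc=-0.816327, refl=-0.816327·-0.142857=0.1166; V=0.816327+-0.816327+0.116618=0.1166
k=5 load: inc=0.116618, refl=0.116618·-1.000000=-0.1166; V=0.000000+0.116618+-0.116618=0.0000
k=6 src: inc=-0.116618, refl=-0.116618·-0.142857=0.0167; V=0.116618+-0.116618+0.016660=0.0167
k=7 load: inc=0.016660, refl=0.016660·-1.000000=-0.0167; V=0.000000+0.016660+-0.016660=0.0000

0 0 source 5.7143
1 1 load 0.0000
2 2 source 0.8163
3 3 load 0.0000
4 4 source 0.1166
5 5 load 0.0000
6 6 source 0.0167
7 7 load 0.0000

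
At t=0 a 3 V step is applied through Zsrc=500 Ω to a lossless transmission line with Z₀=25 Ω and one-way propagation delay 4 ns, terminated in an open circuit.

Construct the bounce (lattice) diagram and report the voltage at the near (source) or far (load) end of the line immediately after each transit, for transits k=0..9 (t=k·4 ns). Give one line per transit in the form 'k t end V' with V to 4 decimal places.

0 0 source 0.1429
1 4 load 0.2857
2 8 source 0.4150
3 12 load 0.5442
4 16 source 0.6612
5 20 load 0.7781
6 24 source 0.8839
7 28 load 0.9897
8 32 source 1.0854
9 36 load 1.1812

Γ_L=1.000000, Γ_S=0.904762; launch V₁=3·25/525=0.142857
k=0 src: V=0.1429
k=1 load: inc=0.142857, refl=0.142857·1.000000=0.1429; V=0.000000+0.142857+0.142857=0.2857
k=2 src: inc=0.142857, refl=0.142857·0.904762=0.1293; V=0.142857+0.142857+0.129252=0.4150
k=3 load: inc=0.129252, refl=0.129252·1.000000=0.1293; V=0.285714+0.129252+0.129252=0.5442
k=4 src: inc=0.129252, refl=0.129252·0.904762=0.1169; V=0.414966+0.129252+0.116942=0.6612
k=5 load: inc=0.116942, refl=0.116942·1.000000=0.1169; V=0.544218+0.116942+0.116942=0.7781
k=6 src: inc=0.116942, refl=0.116942·0.904762=0.1058; V=0.661160+0.116942+0.105805=0.8839
k=7 load: inc=0.105805, refl=0.105805·1.000000=0.1058; V=0.778102+0.105805+0.105805=0.9897
k=8 src: inc=0.105805, refl=0.105805·0.904762=0.0957; V=0.883906+0.105805+0.095728=1.0854
k=9 load: inc=0.095728, refl=0.095728·1.000000=0.0957; V=0.989711+0.095728+0.095728=1.1812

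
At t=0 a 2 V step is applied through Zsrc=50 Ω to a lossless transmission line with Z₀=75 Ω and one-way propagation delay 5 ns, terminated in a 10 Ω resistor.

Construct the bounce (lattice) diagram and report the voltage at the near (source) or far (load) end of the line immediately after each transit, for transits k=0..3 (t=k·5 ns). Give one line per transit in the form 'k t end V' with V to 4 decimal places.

Γ_L=-0.764706, Γ_S=-0.200000; launch V₁=2·75/125=1.200000
k=0 src: V=1.2000
k=1 load: inc=1.200000, refl=1.200000·-0.764706=-0.9176; V=0.000000+1.200000+-0.917647=0.2824
k=2 src: inc=-0.917647, refl=-0.917647·-0.200000=0.1835; V=1.200000+-0.917647+0.183529=0.4659
k=3 load: inc=0.183529, refl=0.183529·-0.764706=-0.1403; V=0.282353+0.183529+-0.140346=0.3255

0 0 source 1.2000
1 5 load 0.2824
2 10 source 0.4659
3 15 load 0.3255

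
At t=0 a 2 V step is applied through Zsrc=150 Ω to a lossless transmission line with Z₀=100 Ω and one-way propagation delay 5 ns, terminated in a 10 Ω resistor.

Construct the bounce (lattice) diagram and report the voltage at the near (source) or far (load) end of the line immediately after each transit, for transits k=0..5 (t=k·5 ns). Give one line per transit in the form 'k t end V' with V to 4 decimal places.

Γ_L=-0.818182, Γ_S=0.200000; launch V₁=2·100/250=0.800000
k=0 src: V=0.8000
k=1 load: inc=0.800000, refl=0.800000·-0.818182=-0.6545; V=0.000000+0.800000+-0.654545=0.1455
k=2 src: inc=-0.654545, refl=-0.654545·0.200000=-0.1309; V=0.800000+-0.654545+-0.130909=0.0145
k=3 load: inc=-0.130909, refl=-0.130909·-0.818182=0.1071; V=0.145455+-0.130909+0.107107=0.1217
k=4 src: inc=0.107107, refl=0.107107·0.200000=0.0214; V=0.014545+0.107107+0.021421=0.1431
k=5 load: inc=0.021421, refl=0.021421·-0.818182=-0.0175; V=0.121653+0.021421+-0.017527=0.1255

0 0 source 0.8000
1 5 load 0.1455
2 10 source 0.0145
3 15 load 0.1217
4 20 source 0.1431
5 25 load 0.1255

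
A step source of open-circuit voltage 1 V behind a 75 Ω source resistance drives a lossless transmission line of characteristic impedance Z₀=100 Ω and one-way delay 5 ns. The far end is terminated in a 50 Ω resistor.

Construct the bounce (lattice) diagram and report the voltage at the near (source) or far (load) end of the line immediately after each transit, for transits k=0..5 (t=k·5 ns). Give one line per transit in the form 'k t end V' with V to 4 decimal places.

0 0 source 0.5714
1 5 load 0.3810
2 10 source 0.4082
3 15 load 0.3991
4 20 source 0.4004
5 25 load 0.4000

Γ_L=-0.333333, Γ_S=-0.142857; launch V₁=1·100/175=0.571429
k=0 src: V=0.5714
k=1 load: inc=0.571429, refl=0.571429·-0.333333=-0.1905; V=0.000000+0.571429+-0.190476=0.3810
k=2 src: inc=-0.190476, refl=-0.190476·-0.142857=0.0272; V=0.571429+-0.190476+0.027211=0.4082
k=3 load: inc=0.027211, refl=0.027211·-0.333333=-0.0091; V=0.380952+0.027211+-0.009070=0.3991
k=4 src: inc=-0.009070, refl=-0.009070·-0.142857=0.0013; V=0.408163+-0.009070+0.001296=0.4004
k=5 load: inc=0.001296, refl=0.001296·-0.333333=-0.0004; V=0.399093+0.001296+-0.000432=0.4000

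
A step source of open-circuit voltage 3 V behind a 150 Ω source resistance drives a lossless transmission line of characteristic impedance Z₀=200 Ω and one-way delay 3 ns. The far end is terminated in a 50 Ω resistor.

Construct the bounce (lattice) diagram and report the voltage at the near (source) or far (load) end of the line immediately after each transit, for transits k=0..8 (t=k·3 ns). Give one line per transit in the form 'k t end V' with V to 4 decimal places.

Γ_L=-0.600000, Γ_S=-0.142857; launch V₁=3·200/350=1.714286
k=0 src: V=1.7143
k=1 load: inc=1.714286, refl=1.714286·-0.600000=-1.0286; V=0.000000+1.714286+-1.028571=0.6857
k=2 src: inc=-1.028571, refl=-1.028571·-0.142857=0.1469; V=1.714286+-1.028571+0.146939=0.8327
k=3 load: inc=0.146939, refl=0.146939·-0.600000=-0.0882; V=0.685714+0.146939+-0.088163=0.7445
k=4 src: inc=-0.088163, refl=-0.088163·-0.142857=0.0126; V=0.832653+-0.088163+0.012595=0.7571
k=5 load: inc=0.012595, refl=0.012595·-0.600000=-0.0076; V=0.744490+0.012595+-0.007557=0.7495
k=6 src: inc=-0.007557, refl=-0.007557·-0.142857=0.0011; V=0.757085+-0.007557+0.001080=0.7506
k=7 load: inc=0.001080, refl=0.001080·-0.600000=-0.0006; V=0.749528+0.001080+-0.000648=0.7500
k=8 src: inc=-0.000648, refl=-0.000648·-0.142857=0.0001; V=0.750607+-0.000648+0.000093=0.7501

0 0 source 1.7143
1 3 load 0.6857
2 6 source 0.8327
3 9 load 0.7445
4 12 source 0.7571
5 15 load 0.7495
6 18 source 0.7506
7 21 load 0.7500
8 24 source 0.7501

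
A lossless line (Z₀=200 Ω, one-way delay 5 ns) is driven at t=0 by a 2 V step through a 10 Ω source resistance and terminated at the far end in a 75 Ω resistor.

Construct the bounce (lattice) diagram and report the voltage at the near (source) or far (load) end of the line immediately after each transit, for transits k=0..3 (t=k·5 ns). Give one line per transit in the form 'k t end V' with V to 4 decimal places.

0 0 source 1.9048
1 5 load 1.0390
2 10 source 1.8223
3 15 load 1.4662

Γ_L=-0.454545, Γ_S=-0.904762; launch V₁=2·200/210=1.904762
k=0 src: V=1.9048
k=1 load: inc=1.904762, refl=1.904762·-0.454545=-0.8658; V=0.000000+1.904762+-0.865801=1.0390
k=2 src: inc=-0.865801, refl=-0.865801·-0.904762=0.7833; V=1.904762+-0.865801+0.783344=1.8223
k=3 load: inc=0.783344, refl=0.783344·-0.454545=-0.3561; V=1.038961+0.783344+-0.356065=1.4662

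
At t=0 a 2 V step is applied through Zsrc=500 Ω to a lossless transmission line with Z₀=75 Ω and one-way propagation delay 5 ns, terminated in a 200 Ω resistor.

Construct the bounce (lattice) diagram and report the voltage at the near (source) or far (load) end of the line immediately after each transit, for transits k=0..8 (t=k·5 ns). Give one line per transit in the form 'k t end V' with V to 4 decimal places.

0 0 source 0.2609
1 5 load 0.3794
2 10 source 0.4671
3 15 load 0.5069
4 20 source 0.5364
5 25 load 0.5498
6 30 source 0.5597
7 35 load 0.5641
8 40 source 0.5675

Γ_L=0.454545, Γ_S=0.739130; launch V₁=2·75/575=0.260870
k=0 src: V=0.2609
k=1 load: inc=0.260870, refl=0.260870·0.454545=0.1186; V=0.000000+0.260870+0.118577=0.3794
k=2 src: inc=0.118577, refl=0.118577·0.739130=0.0876; V=0.260870+0.118577+0.087644=0.4671
k=3 load: inc=0.087644, refl=0.087644·0.454545=0.0398; V=0.379447+0.087644+0.039838=0.5069
k=4 src: inc=0.039838, refl=0.039838·0.739130=0.0294; V=0.467091+0.039838+0.029446=0.5364
k=5 load: inc=0.029446, refl=0.029446·0.454545=0.0134; V=0.506929+0.029446+0.013384=0.5498
k=6 src: inc=0.013384, refl=0.013384·0.739130=0.0099; V=0.536374+0.013384+0.009893=0.5597
k=7 load: inc=0.009893, refl=0.009893·0.454545=0.0045; V=0.549759+0.009893+0.004497=0.5641
k=8 src: inc=0.004497, refl=0.004497·0.739130=0.0033; V=0.559651+0.004497+0.003324=0.5675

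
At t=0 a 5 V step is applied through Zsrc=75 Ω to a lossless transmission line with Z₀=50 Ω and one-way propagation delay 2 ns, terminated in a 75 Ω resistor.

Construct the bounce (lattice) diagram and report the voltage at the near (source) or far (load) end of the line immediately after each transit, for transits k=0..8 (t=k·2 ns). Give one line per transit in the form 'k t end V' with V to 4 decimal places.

0 0 source 2.0000
1 2 load 2.4000
2 4 source 2.4800
3 6 load 2.4960
4 8 source 2.4992
5 10 load 2.4998
6 12 source 2.5000
7 14 load 2.5000
8 16 source 2.5000

Γ_L=0.200000, Γ_S=0.200000; launch V₁=5·50/125=2.000000
k=0 src: V=2.0000
k=1 load: inc=2.000000, refl=2.000000·0.200000=0.4000; V=0.000000+2.000000+0.400000=2.4000
k=2 src: inc=0.400000, refl=0.400000·0.200000=0.0800; V=2.000000+0.400000+0.080000=2.4800
k=3 load: inc=0.080000, refl=0.080000·0.200000=0.0160; V=2.400000+0.080000+0.016000=2.4960
k=4 src: inc=0.016000, refl=0.016000·0.200000=0.0032; V=2.480000+0.016000+0.003200=2.4992
k=5 load: inc=0.003200, refl=0.003200·0.200000=0.0006; V=2.496000+0.003200+0.000640=2.4998
k=6 src: inc=0.000640, refl=0.000640·0.200000=0.0001; V=2.499200+0.000640+0.000128=2.5000
k=7 load: inc=0.000128, refl=0.000128·0.200000=0.0000; V=2.499840+0.000128+0.000026=2.5000
k=8 src: inc=0.000026, refl=0.000026·0.200000=0.0000; V=2.499968+0.000026+0.000005=2.5000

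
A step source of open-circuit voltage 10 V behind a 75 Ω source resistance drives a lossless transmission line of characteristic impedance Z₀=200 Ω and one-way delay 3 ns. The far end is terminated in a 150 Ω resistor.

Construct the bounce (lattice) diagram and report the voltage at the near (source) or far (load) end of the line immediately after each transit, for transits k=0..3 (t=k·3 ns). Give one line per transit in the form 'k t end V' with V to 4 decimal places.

0 0 source 7.2727
1 3 load 6.2338
2 6 source 6.7060
3 9 load 6.6386

Γ_L=-0.142857, Γ_S=-0.454545; launch V₁=10·200/275=7.272727
k=0 src: V=7.2727
k=1 load: inc=7.272727, refl=7.272727·-0.142857=-1.0390; V=0.000000+7.272727+-1.038961=6.2338
k=2 src: inc=-1.038961, refl=-1.038961·-0.454545=0.4723; V=7.272727+-1.038961+0.472255=6.7060
k=3 load: inc=0.472255, refl=0.472255·-0.142857=-0.0675; V=6.233766+0.472255+-0.067465=6.6386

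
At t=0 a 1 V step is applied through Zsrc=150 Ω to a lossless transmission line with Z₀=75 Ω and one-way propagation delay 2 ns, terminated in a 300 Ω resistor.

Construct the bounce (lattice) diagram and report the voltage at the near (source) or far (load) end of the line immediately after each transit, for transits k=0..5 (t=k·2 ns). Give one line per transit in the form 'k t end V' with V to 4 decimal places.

0 0 source 0.3333
1 2 load 0.5333
2 4 source 0.6000
3 6 load 0.6400
4 8 source 0.6533
5 10 load 0.6613

Γ_L=0.600000, Γ_S=0.333333; launch V₁=1·75/225=0.333333
k=0 src: V=0.3333
k=1 load: inc=0.333333, refl=0.333333·0.600000=0.2000; V=0.000000+0.333333+0.200000=0.5333
k=2 src: inc=0.200000, refl=0.200000·0.333333=0.0667; V=0.333333+0.200000+0.066667=0.6000
k=3 load: inc=0.066667, refl=0.066667·0.600000=0.0400; V=0.533333+0.066667+0.040000=0.6400
k=4 src: inc=0.040000, refl=0.040000·0.333333=0.0133; V=0.600000+0.040000+0.013333=0.6533
k=5 load: inc=0.013333, refl=0.013333·0.600000=0.0080; V=0.640000+0.013333+0.008000=0.6613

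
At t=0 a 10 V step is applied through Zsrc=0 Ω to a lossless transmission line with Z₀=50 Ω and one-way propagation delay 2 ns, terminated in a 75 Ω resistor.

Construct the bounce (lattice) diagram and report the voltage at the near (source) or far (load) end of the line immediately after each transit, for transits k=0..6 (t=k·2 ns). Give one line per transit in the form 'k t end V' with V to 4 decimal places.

0 0 source 10.0000
1 2 load 12.0000
2 4 source 10.0000
3 6 load 9.6000
4 8 source 10.0000
5 10 load 10.0800
6 12 source 10.0000

Γ_L=0.200000, Γ_S=-1.000000; launch V₁=10·50/50=10.000000
k=0 src: V=10.0000
k=1 load: inc=10.000000, refl=10.000000·0.200000=2.0000; V=0.000000+10.000000+2.000000=12.0000
k=2 src: inc=2.000000, refl=2.000000·-1.000000=-2.0000; V=10.000000+2.000000+-2.000000=10.0000
k=3 load: inc=-2.000000, refl=-2.000000·0.200000=-0.4000; V=12.000000+-2.000000+-0.400000=9.6000
k=4 src: inc=-0.400000, refl=-0.400000·-1.000000=0.4000; V=10.000000+-0.400000+0.400000=10.0000
k=5 load: inc=0.400000, refl=0.400000·0.200000=0.0800; V=9.600000+0.400000+0.080000=10.0800
k=6 src: inc=0.080000, refl=0.080000·-1.000000=-0.0800; V=10.000000+0.080000+-0.080000=10.0000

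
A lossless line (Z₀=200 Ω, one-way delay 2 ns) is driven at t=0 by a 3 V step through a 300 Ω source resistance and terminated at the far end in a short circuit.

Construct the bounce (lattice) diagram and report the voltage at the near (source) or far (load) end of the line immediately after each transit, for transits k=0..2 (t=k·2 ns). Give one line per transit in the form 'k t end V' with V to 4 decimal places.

Γ_L=-1.000000, Γ_S=0.200000; launch V₁=3·200/500=1.200000
k=0 src: V=1.2000
k=1 load: inc=1.200000, refl=1.200000·-1.000000=-1.2000; V=0.000000+1.200000+-1.200000=0.0000
k=2 src: inc=-1.200000, refl=-1.200000·0.200000=-0.2400; V=1.200000+-1.200000+-0.240000=-0.2400

0 0 source 1.2000
1 2 load 0.0000
2 4 source -0.2400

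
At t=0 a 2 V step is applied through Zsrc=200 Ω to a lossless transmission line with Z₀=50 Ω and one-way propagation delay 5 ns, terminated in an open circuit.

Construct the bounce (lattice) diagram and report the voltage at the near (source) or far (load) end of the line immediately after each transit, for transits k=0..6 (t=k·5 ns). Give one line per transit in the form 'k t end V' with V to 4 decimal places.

Γ_L=1.000000, Γ_S=0.600000; launch V₁=2·50/250=0.400000
k=0 src: V=0.4000
k=1 load: inc=0.400000, refl=0.400000·1.000000=0.4000; V=0.000000+0.400000+0.400000=0.8000
k=2 src: inc=0.400000, refl=0.400000·0.600000=0.2400; V=0.400000+0.400000+0.240000=1.0400
k=3 load: inc=0.240000, refl=0.240000·1.000000=0.2400; V=0.800000+0.240000+0.240000=1.2800
k=4 src: inc=0.240000, refl=0.240000·0.600000=0.1440; V=1.040000+0.240000+0.144000=1.4240
k=5 load: inc=0.144000, refl=0.144000·1.000000=0.1440; V=1.280000+0.144000+0.144000=1.5680
k=6 src: inc=0.144000, refl=0.144000·0.600000=0.0864; V=1.424000+0.144000+0.086400=1.6544

0 0 source 0.4000
1 5 load 0.8000
2 10 source 1.0400
3 15 load 1.2800
4 20 source 1.4240
5 25 load 1.5680
6 30 source 1.6544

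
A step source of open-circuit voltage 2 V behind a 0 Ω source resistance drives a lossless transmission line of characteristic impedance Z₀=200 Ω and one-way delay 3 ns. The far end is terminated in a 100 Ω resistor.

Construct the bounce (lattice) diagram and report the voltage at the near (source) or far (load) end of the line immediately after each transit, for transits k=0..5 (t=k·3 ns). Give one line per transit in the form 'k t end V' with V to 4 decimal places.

0 0 source 2.0000
1 3 load 1.3333
2 6 source 2.0000
3 9 load 1.7778
4 12 source 2.0000
5 15 load 1.9259

Γ_L=-0.333333, Γ_S=-1.000000; launch V₁=2·200/200=2.000000
k=0 src: V=2.0000
k=1 load: inc=2.000000, refl=2.000000·-0.333333=-0.6667; V=0.000000+2.000000+-0.666667=1.3333
k=2 src: inc=-0.666667, refl=-0.666667·-1.000000=0.6667; V=2.000000+-0.666667+0.666667=2.0000
k=3 load: inc=0.666667, refl=0.666667·-0.333333=-0.2222; V=1.333333+0.666667+-0.222222=1.7778
k=4 src: inc=-0.222222, refl=-0.222222·-1.000000=0.2222; V=2.000000+-0.222222+0.222222=2.0000
k=5 load: inc=0.222222, refl=0.222222·-0.333333=-0.0741; V=1.777778+0.222222+-0.074074=1.9259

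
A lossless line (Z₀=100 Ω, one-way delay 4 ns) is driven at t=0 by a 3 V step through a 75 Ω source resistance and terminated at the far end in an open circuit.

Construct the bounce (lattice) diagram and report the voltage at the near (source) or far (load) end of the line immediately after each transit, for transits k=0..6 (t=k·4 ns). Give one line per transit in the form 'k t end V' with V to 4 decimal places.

0 0 source 1.7143
1 4 load 3.4286
2 8 source 3.1837
3 12 load 2.9388
4 16 source 2.9738
5 20 load 3.0087
6 24 source 3.0037

Γ_L=1.000000, Γ_S=-0.142857; launch V₁=3·100/175=1.714286
k=0 src: V=1.7143
k=1 load: inc=1.714286, refl=1.714286·1.000000=1.7143; V=0.000000+1.714286+1.714286=3.4286
k=2 src: inc=1.714286, refl=1.714286·-0.142857=-0.2449; V=1.714286+1.714286+-0.244898=3.1837
k=3 load: inc=-0.244898, refl=-0.244898·1.000000=-0.2449; V=3.428571+-0.244898+-0.244898=2.9388
k=4 src: inc=-0.244898, refl=-0.244898·-0.142857=0.0350; V=3.183673+-0.244898+0.034985=2.9738
k=5 load: inc=0.034985, refl=0.034985·1.000000=0.0350; V=2.938776+0.034985+0.034985=3.0087
k=6 src: inc=0.034985, refl=0.034985·-0.142857=-0.0050; V=2.973761+0.034985+-0.004998=3.0037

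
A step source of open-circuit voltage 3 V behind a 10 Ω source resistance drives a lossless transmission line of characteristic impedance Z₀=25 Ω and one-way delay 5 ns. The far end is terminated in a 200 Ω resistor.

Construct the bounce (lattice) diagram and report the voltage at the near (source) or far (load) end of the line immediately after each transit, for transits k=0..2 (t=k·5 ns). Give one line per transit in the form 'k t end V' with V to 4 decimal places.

0 0 source 2.1429
1 5 load 3.8095
2 10 source 3.0952

Γ_L=0.777778, Γ_S=-0.428571; launch V₁=3·25/35=2.142857
k=0 src: V=2.1429
k=1 load: inc=2.142857, refl=2.142857·0.777778=1.6667; V=0.000000+2.142857+1.666667=3.8095
k=2 src: inc=1.666667, refl=1.666667·-0.428571=-0.7143; V=2.142857+1.666667+-0.714286=3.0952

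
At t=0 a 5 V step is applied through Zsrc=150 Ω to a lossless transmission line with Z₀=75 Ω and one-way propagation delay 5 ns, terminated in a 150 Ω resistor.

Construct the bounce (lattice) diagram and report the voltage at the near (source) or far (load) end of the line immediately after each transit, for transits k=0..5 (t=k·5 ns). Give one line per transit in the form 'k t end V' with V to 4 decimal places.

0 0 source 1.6667
1 5 load 2.2222
2 10 source 2.4074
3 15 load 2.4691
4 20 source 2.4897
5 25 load 2.4966

Γ_L=0.333333, Γ_S=0.333333; launch V₁=5·75/225=1.666667
k=0 src: V=1.6667
k=1 load: inc=1.666667, refl=1.666667·0.333333=0.5556; V=0.000000+1.666667+0.555556=2.2222
k=2 src: inc=0.555556, refl=0.555556·0.333333=0.1852; V=1.666667+0.555556+0.185185=2.4074
k=3 load: inc=0.185185, refl=0.185185·0.333333=0.0617; V=2.222222+0.185185+0.061728=2.4691
k=4 src: inc=0.061728, refl=0.061728·0.333333=0.0206; V=2.407407+0.061728+0.020576=2.4897
k=5 load: inc=0.020576, refl=0.020576·0.333333=0.0069; V=2.469136+0.020576+0.006859=2.4966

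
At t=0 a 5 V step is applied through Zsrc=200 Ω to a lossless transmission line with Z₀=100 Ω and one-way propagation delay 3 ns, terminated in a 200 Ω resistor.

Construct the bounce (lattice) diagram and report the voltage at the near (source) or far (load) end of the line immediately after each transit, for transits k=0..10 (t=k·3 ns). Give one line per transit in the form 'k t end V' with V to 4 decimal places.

Γ_L=0.333333, Γ_S=0.333333; launch V₁=5·100/300=1.666667
k=0 src: V=1.6667
k=1 load: inc=1.666667, refl=1.666667·0.333333=0.5556; V=0.000000+1.666667+0.555556=2.2222
k=2 src: inc=0.555556, refl=0.555556·0.333333=0.1852; V=1.666667+0.555556+0.185185=2.4074
k=3 load: inc=0.185185, refl=0.185185·0.333333=0.0617; V=2.222222+0.185185+0.061728=2.4691
k=4 src: inc=0.061728, refl=0.061728·0.333333=0.0206; V=2.407407+0.061728+0.020576=2.4897
k=5 load: inc=0.020576, refl=0.020576·0.333333=0.0069; V=2.469136+0.020576+0.006859=2.4966
k=6 src: inc=0.006859, refl=0.006859·0.333333=0.0023; V=2.489712+0.006859+0.002286=2.4989
k=7 load: inc=0.002286, refl=0.002286·0.333333=0.0008; V=2.496571+0.002286+0.000762=2.4996
k=8 src: inc=0.000762, refl=0.000762·0.333333=0.0003; V=2.498857+0.000762+0.000254=2.4999
k=9 load: inc=0.000254, refl=0.000254·0.333333=0.0001; V=2.499619+0.000254+0.000085=2.5000
k=10 src: inc=0.000085, refl=0.000085·0.333333=0.0000; V=2.499873+0.000085+0.000028=2.5000

0 0 source 1.6667
1 3 load 2.2222
2 6 source 2.4074
3 9 load 2.4691
4 12 source 2.4897
5 15 load 2.4966
6 18 source 2.4989
7 21 load 2.4996
8 24 source 2.4999
9 27 load 2.5000
10 30 source 2.5000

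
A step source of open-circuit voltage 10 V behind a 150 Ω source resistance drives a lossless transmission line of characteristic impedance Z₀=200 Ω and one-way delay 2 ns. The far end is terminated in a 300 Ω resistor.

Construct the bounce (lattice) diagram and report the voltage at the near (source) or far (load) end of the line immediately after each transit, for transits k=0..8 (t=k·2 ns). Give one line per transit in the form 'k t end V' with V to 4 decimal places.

0 0 source 5.7143
1 2 load 6.8571
2 4 source 6.6939
3 6 load 6.6612
4 8 source 6.6659
5 10 load 6.6668
6 12 source 6.6667
7 14 load 6.6667
8 16 source 6.6667

Γ_L=0.200000, Γ_S=-0.142857; launch V₁=10·200/350=5.714286
k=0 src: V=5.7143
k=1 load: inc=5.714286, refl=5.714286·0.200000=1.1429; V=0.000000+5.714286+1.142857=6.8571
k=2 src: inc=1.142857, refl=1.142857·-0.142857=-0.1633; V=5.714286+1.142857+-0.163265=6.6939
k=3 load: inc=-0.163265, refl=-0.163265·0.200000=-0.0327; V=6.857143+-0.163265+-0.032653=6.6612
k=4 src: inc=-0.032653, refl=-0.032653·-0.142857=0.0047; V=6.693878+-0.032653+0.004665=6.6659
k=5 load: inc=0.004665, refl=0.004665·0.200000=0.0009; V=6.661224+0.004665+0.000933=6.6668
k=6 src: inc=0.000933, refl=0.000933·-0.142857=-0.0001; V=6.665889+0.000933+-0.000133=6.6667
k=7 load: inc=-0.000133, refl=-0.000133·0.200000=-0.0000; V=6.666822+-0.000133+-0.000027=6.6667
k=8 src: inc=-0.000027, refl=-0.000027·-0.142857=0.0000; V=6.666689+-0.000027+0.000004=6.6667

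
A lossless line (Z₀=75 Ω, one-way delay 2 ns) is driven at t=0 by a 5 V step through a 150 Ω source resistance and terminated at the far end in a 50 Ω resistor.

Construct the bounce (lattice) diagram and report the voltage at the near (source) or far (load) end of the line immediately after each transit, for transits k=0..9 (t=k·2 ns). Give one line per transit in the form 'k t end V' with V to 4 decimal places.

Γ_L=-0.200000, Γ_S=0.333333; launch V₁=5·75/225=1.666667
k=0 src: V=1.6667
k=1 load: inc=1.666667, refl=1.666667·-0.200000=-0.3333; V=0.000000+1.666667+-0.333333=1.3333
k=2 src: inc=-0.333333, refl=-0.333333·0.333333=-0.1111; V=1.666667+-0.333333+-0.111111=1.2222
k=3 load: inc=-0.111111, refl=-0.111111·-0.200000=0.0222; V=1.333333+-0.111111+0.022222=1.2444
k=4 src: inc=0.022222, refl=0.022222·0.333333=0.0074; V=1.222222+0.022222+0.007407=1.2519
k=5 load: inc=0.007407, refl=0.007407·-0.200000=-0.0015; V=1.244444+0.007407+-0.001481=1.2504
k=6 src: inc=-0.001481, refl=-0.001481·0.333333=-0.0005; V=1.251852+-0.001481+-0.000494=1.2499
k=7 load: inc=-0.000494, refl=-0.000494·-0.200000=0.0001; V=1.250370+-0.000494+0.000099=1.2500
k=8 src: inc=0.000099, refl=0.000099·0.333333=0.0000; V=1.249877+0.000099+0.000033=1.2500
k=9 load: inc=0.000033, refl=0.000033·-0.200000=-0.0000; V=1.249975+0.000033+-0.000007=1.2500

0 0 source 1.6667
1 2 load 1.3333
2 4 source 1.2222
3 6 load 1.2444
4 8 source 1.2519
5 10 load 1.2504
6 12 source 1.2499
7 14 load 1.2500
8 16 source 1.2500
9 18 load 1.2500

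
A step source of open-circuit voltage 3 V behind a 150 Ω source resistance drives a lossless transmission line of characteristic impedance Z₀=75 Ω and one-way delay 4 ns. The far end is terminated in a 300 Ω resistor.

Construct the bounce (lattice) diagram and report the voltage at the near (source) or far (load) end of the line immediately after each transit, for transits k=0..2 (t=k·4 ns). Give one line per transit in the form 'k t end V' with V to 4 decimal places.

Γ_L=0.600000, Γ_S=0.333333; launch V₁=3·75/225=1.000000
k=0 src: V=1.0000
k=1 load: inc=1.000000, refl=1.000000·0.600000=0.6000; V=0.000000+1.000000+0.600000=1.6000
k=2 src: inc=0.600000, refl=0.600000·0.333333=0.2000; V=1.000000+0.600000+0.200000=1.8000

0 0 source 1.0000
1 4 load 1.6000
2 8 source 1.8000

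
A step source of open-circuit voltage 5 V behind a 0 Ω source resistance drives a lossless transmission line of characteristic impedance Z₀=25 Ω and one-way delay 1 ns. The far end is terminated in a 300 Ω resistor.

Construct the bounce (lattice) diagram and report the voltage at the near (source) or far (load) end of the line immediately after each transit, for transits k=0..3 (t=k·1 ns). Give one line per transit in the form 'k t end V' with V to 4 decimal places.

0 0 source 5.0000
1 1 load 9.2308
2 2 source 5.0000
3 3 load 1.4201

Γ_L=0.846154, Γ_S=-1.000000; launch V₁=5·25/25=5.000000
k=0 src: V=5.0000
k=1 load: inc=5.000000, refl=5.000000·0.846154=4.2308; V=0.000000+5.000000+4.230769=9.2308
k=2 src: inc=4.230769, refl=4.230769·-1.000000=-4.2308; V=5.000000+4.230769+-4.230769=5.0000
k=3 load: inc=-4.230769, refl=-4.230769·0.846154=-3.5799; V=9.230769+-4.230769+-3.579882=1.4201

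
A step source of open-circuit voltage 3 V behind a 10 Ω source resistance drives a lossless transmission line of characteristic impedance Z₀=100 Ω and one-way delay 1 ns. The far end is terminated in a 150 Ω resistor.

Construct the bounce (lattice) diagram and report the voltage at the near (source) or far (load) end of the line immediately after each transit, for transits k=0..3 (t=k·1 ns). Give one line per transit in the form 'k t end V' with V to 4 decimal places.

0 0 source 2.7273
1 1 load 3.2727
2 2 source 2.8264
3 3 load 2.7372

Γ_L=0.200000, Γ_S=-0.818182; launch V₁=3·100/110=2.727273
k=0 src: V=2.7273
k=1 load: inc=2.727273, refl=2.727273·0.200000=0.5455; V=0.000000+2.727273+0.545455=3.2727
k=2 src: inc=0.545455, refl=0.545455·-0.818182=-0.4463; V=2.727273+0.545455+-0.446281=2.8264
k=3 load: inc=-0.446281, refl=-0.446281·0.200000=-0.0893; V=3.272727+-0.446281+-0.089256=2.7372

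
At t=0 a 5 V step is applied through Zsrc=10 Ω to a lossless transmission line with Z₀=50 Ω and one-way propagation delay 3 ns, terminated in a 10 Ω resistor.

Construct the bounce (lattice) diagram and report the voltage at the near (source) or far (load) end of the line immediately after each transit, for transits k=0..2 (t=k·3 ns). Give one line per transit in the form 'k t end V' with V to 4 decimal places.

Γ_L=-0.666667, Γ_S=-0.666667; launch V₁=5·50/60=4.166667
k=0 src: V=4.1667
k=1 load: inc=4.166667, refl=4.166667·-0.666667=-2.7778; V=0.000000+4.166667+-2.777778=1.3889
k=2 src: inc=-2.777778, refl=-2.777778·-0.666667=1.8519; V=4.166667+-2.777778+1.851852=3.2407

0 0 source 4.1667
1 3 load 1.3889
2 6 source 3.2407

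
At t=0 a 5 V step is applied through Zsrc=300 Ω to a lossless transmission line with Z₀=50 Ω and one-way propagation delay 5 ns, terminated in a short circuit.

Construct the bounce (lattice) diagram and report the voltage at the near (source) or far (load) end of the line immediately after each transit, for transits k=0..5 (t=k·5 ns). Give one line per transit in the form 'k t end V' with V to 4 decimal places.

0 0 source 0.7143
1 5 load 0.0000
2 10 source -0.5102
3 15 load 0.0000
4 20 source 0.3644
5 25 load 0.0000

Γ_L=-1.000000, Γ_S=0.714286; launch V₁=5·50/350=0.714286
k=0 src: V=0.7143
k=1 load: inc=0.714286, refl=0.714286·-1.000000=-0.7143; V=0.000000+0.714286+-0.714286=0.0000
k=2 src: inc=-0.714286, refl=-0.714286·0.714286=-0.5102; V=0.714286+-0.714286+-0.510204=-0.5102
k=3 load: inc=-0.510204, refl=-0.510204·-1.000000=0.5102; V=0.000000+-0.510204+0.510204=0.0000
k=4 src: inc=0.510204, refl=0.510204·0.714286=0.3644; V=-0.510204+0.510204+0.364431=0.3644
k=5 load: inc=0.364431, refl=0.364431·-1.000000=-0.3644; V=0.000000+0.364431+-0.364431=0.0000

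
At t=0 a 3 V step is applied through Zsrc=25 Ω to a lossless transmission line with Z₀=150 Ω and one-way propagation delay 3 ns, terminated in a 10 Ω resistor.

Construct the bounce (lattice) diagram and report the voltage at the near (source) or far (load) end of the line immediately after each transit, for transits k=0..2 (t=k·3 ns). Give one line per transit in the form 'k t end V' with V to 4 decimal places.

Γ_L=-0.875000, Γ_S=-0.714286; launch V₁=3·150/175=2.571429
k=0 src: V=2.5714
k=1 load: inc=2.571429, refl=2.571429·-0.875000=-2.2500; V=0.000000+2.571429+-2.250000=0.3214
k=2 src: inc=-2.250000, refl=-2.250000·-0.714286=1.6071; V=2.571429+-2.250000+1.607143=1.9286

0 0 source 2.5714
1 3 load 0.3214
2 6 source 1.9286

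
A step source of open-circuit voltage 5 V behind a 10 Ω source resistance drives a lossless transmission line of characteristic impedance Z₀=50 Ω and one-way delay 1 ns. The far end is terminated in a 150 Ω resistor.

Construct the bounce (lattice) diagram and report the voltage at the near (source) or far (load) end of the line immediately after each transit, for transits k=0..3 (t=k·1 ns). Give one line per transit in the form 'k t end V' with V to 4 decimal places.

0 0 source 4.1667
1 1 load 6.2500
2 2 source 4.8611
3 3 load 4.1667

Γ_L=0.500000, Γ_S=-0.666667; launch V₁=5·50/60=4.166667
k=0 src: V=4.1667
k=1 load: inc=4.166667, refl=4.166667·0.500000=2.0833; V=0.000000+4.166667+2.083333=6.2500
k=2 src: inc=2.083333, refl=2.083333·-0.666667=-1.3889; V=4.166667+2.083333+-1.388889=4.8611
k=3 load: inc=-1.388889, refl=-1.388889·0.500000=-0.6944; V=6.250000+-1.388889+-0.694444=4.1667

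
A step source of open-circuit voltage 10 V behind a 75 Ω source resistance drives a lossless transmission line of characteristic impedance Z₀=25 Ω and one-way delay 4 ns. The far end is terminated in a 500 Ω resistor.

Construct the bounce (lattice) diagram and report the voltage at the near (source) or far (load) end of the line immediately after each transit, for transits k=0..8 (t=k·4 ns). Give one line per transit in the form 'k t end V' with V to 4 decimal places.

0 0 source 2.5000
1 4 load 4.7619
2 8 source 5.8929
3 12 load 6.9161
4 16 source 7.4277
5 20 load 7.8906
6 24 source 8.1221
7 28 load 8.3315
8 32 source 8.4362

Γ_L=0.904762, Γ_S=0.500000; launch V₁=10·25/100=2.500000
k=0 src: V=2.5000
k=1 load: inc=2.500000, refl=2.500000·0.904762=2.2619; V=0.000000+2.500000+2.261905=4.7619
k=2 src: inc=2.261905, refl=2.261905·0.500000=1.1310; V=2.500000+2.261905+1.130952=5.8929
k=3 load: inc=1.130952, refl=1.130952·0.904762=1.0232; V=4.761905+1.130952+1.023243=6.9161
k=4 src: inc=1.023243, refl=1.023243·0.500000=0.5116; V=5.892857+1.023243+0.511621=7.4277
k=5 load: inc=0.511621, refl=0.511621·0.904762=0.4629; V=6.916100+0.511621+0.462895=7.8906
k=6 src: inc=0.462895, refl=0.462895·0.500000=0.2314; V=7.427721+0.462895+0.231448=8.1221
k=7 load: inc=0.231448, refl=0.231448·0.904762=0.2094; V=7.890617+0.231448+0.209405=8.3315
k=8 src: inc=0.209405, refl=0.209405·0.500000=0.1047; V=8.122064+0.209405+0.104703=8.4362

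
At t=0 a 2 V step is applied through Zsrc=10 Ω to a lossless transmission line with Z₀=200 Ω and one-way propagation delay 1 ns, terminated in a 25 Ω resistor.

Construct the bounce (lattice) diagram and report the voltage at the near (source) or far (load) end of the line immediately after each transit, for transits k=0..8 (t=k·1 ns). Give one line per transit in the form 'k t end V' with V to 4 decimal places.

0 0 source 1.9048
1 1 load 0.4233
2 2 source 1.7637
3 3 load 0.7211
4 4 source 1.6644
5 5 load 0.9308
6 6 source 1.5945
7 7 load 1.0783
8 8 source 1.5453

Γ_L=-0.777778, Γ_S=-0.904762; launch V₁=2·200/210=1.904762
k=0 src: V=1.9048
k=1 load: inc=1.904762, refl=1.904762·-0.777778=-1.4815; V=0.000000+1.904762+-1.481481=0.4233
k=2 src: inc=-1.481481, refl=-1.481481·-0.904762=1.3404; V=1.904762+-1.481481+1.340388=1.7637
k=3 load: inc=1.340388, refl=1.340388·-0.777778=-1.0425; V=0.423280+1.340388+-1.042524=0.7211
k=4 src: inc=-1.042524, refl=-1.042524·-0.904762=0.9432; V=1.763668+-1.042524+0.943236=1.6644
k=5 load: inc=0.943236, refl=0.943236·-0.777778=-0.7336; V=0.721144+0.943236+-0.733628=0.9308
k=6 src: inc=-0.733628, refl=-0.733628·-0.904762=0.6638; V=1.664380+-0.733628+0.663759=1.5945
k=7 load: inc=0.663759, refl=0.663759·-0.777778=-0.5163; V=0.930752+0.663759+-0.516257=1.0783
k=8 src: inc=-0.516257, refl=-0.516257·-0.904762=0.4671; V=1.594511+-0.516257+0.467089=1.5453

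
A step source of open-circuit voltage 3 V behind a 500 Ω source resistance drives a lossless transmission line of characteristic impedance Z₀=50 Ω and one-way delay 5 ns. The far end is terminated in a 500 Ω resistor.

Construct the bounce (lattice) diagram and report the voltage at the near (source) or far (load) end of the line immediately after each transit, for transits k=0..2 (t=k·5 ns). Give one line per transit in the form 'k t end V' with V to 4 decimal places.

Γ_L=0.818182, Γ_S=0.818182; launch V₁=3·50/550=0.272727
k=0 src: V=0.2727
k=1 load: inc=0.272727, refl=0.272727·0.818182=0.2231; V=0.000000+0.272727+0.223140=0.4959
k=2 src: inc=0.223140, refl=0.223140·0.818182=0.1826; V=0.272727+0.223140+0.182569=0.6784

0 0 source 0.2727
1 5 load 0.4959
2 10 source 0.6784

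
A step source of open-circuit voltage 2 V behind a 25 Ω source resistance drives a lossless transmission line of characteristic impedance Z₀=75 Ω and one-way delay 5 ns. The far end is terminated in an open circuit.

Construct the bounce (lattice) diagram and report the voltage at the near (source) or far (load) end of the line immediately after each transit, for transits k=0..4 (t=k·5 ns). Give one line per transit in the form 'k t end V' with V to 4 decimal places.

0 0 source 1.5000
1 5 load 3.0000
2 10 source 2.2500
3 15 load 1.5000
4 20 source 1.8750

Γ_L=1.000000, Γ_S=-0.500000; launch V₁=2·75/100=1.500000
k=0 src: V=1.5000
k=1 load: inc=1.500000, refl=1.500000·1.000000=1.5000; V=0.000000+1.500000+1.500000=3.0000
k=2 src: inc=1.500000, refl=1.500000·-0.500000=-0.7500; V=1.500000+1.500000+-0.750000=2.2500
k=3 load: inc=-0.750000, refl=-0.750000·1.000000=-0.7500; V=3.000000+-0.750000+-0.750000=1.5000
k=4 src: inc=-0.750000, refl=-0.750000·-0.500000=0.3750; V=2.250000+-0.750000+0.375000=1.8750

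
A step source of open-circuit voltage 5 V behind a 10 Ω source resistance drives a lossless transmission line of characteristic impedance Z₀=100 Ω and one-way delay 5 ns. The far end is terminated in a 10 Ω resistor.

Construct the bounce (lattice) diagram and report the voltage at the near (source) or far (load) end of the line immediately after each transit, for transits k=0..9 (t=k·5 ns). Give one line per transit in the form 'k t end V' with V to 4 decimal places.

0 0 source 4.5455
1 5 load 0.8264
2 10 source 3.8693
3 15 load 1.3797
4 20 source 3.4166
5 25 load 1.7500
6 30 source 3.1136
7 35 load 1.9980
8 40 source 2.9108
9 45 load 2.1639

Γ_L=-0.818182, Γ_S=-0.818182; launch V₁=5·100/110=4.545455
k=0 src: V=4.5455
k=1 load: inc=4.545455, refl=4.545455·-0.818182=-3.7190; V=0.000000+4.545455+-3.719008=0.8264
k=2 src: inc=-3.719008, refl=-3.719008·-0.818182=3.0428; V=4.545455+-3.719008+3.042825=3.8693
k=3 load: inc=3.042825, refl=3.042825·-0.818182=-2.4896; V=0.826446+3.042825+-2.489584=1.3797
k=4 src: inc=-2.489584, refl=-2.489584·-0.818182=2.0369; V=3.869271+-2.489584+2.036932=3.4166
k=5 load: inc=2.036932, refl=2.036932·-0.818182=-1.6666; V=1.379687+2.036932+-1.666581=1.7500
k=6 src: inc=-1.666581, refl=-1.666581·-0.818182=1.3636; V=3.416620+-1.666581+1.363566=3.1136
k=7 load: inc=1.363566, refl=1.363566·-0.818182=-1.1156; V=1.750039+1.363566+-1.115645=1.9980
k=8 src: inc=-1.115645, refl=-1.115645·-0.818182=0.9128; V=3.113605+-1.115645+0.912801=2.9108
k=9 load: inc=0.912801, refl=0.912801·-0.818182=-0.7468; V=1.997960+0.912801+-0.746837=2.1639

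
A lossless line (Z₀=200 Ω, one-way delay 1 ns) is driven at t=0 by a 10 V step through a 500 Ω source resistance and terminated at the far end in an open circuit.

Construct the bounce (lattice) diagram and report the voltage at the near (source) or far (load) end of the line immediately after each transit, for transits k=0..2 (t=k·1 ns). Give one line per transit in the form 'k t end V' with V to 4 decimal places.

0 0 source 2.8571
1 1 load 5.7143
2 2 source 6.9388

Γ_L=1.000000, Γ_S=0.428571; launch V₁=10·200/700=2.857143
k=0 src: V=2.8571
k=1 load: inc=2.857143, refl=2.857143·1.000000=2.8571; V=0.000000+2.857143+2.857143=5.7143
k=2 src: inc=2.857143, refl=2.857143·0.428571=1.2245; V=2.857143+2.857143+1.224490=6.9388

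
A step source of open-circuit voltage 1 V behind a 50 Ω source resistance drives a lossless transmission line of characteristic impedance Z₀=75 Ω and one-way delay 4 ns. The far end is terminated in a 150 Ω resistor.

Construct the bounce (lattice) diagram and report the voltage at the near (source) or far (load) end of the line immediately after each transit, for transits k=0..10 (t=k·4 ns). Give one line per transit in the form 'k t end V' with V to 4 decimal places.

Γ_L=0.333333, Γ_S=-0.200000; launch V₁=1·75/125=0.600000
k=0 src: V=0.6000
k=1 load: inc=0.600000, refl=0.600000·0.333333=0.2000; V=0.000000+0.600000+0.200000=0.8000
k=2 src: inc=0.200000, refl=0.200000·-0.200000=-0.0400; V=0.600000+0.200000+-0.040000=0.7600
k=3 load: inc=-0.040000, refl=-0.040000·0.333333=-0.0133; V=0.800000+-0.040000+-0.013333=0.7467
k=4 src: inc=-0.013333, refl=-0.013333·-0.200000=0.0027; V=0.760000+-0.013333+0.002667=0.7493
k=5 load: inc=0.002667, refl=0.002667·0.333333=0.0009; V=0.746667+0.002667+0.000889=0.7502
k=6 src: inc=0.000889, refl=0.000889·-0.200000=-0.0002; V=0.749333+0.000889+-0.000178=0.7500
k=7 load: inc=-0.000178, refl=-0.000178·0.333333=-0.0001; V=0.750222+-0.000178+-0.000059=0.7500
k=8 src: inc=-0.000059, refl=-0.000059·-0.200000=0.0000; V=0.750044+-0.000059+0.000012=0.7500
k=9 load: inc=0.000012, refl=0.000012·0.333333=0.0000; V=0.749985+0.000012+0.000004=0.7500
k=10 src: inc=0.000004, refl=0.000004·-0.200000=-0.0000; V=0.749997+0.000004+-0.000001=0.7500

0 0 source 0.6000
1 4 load 0.8000
2 8 source 0.7600
3 12 load 0.7467
4 16 source 0.7493
5 20 load 0.7502
6 24 source 0.7500
7 28 load 0.7500
8 32 source 0.7500
9 36 load 0.7500
10 40 source 0.7500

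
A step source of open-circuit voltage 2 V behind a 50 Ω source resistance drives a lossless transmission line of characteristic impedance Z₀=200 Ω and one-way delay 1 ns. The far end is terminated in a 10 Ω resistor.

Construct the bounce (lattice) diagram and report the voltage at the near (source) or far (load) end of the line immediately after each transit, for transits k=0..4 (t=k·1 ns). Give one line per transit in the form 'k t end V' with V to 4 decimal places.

0 0 source 1.6000
1 1 load 0.1524
2 2 source 1.0210
3 3 load 0.2351
4 4 source 0.7066

Γ_L=-0.904762, Γ_S=-0.600000; launch V₁=2·200/250=1.600000
k=0 src: V=1.6000
k=1 load: inc=1.600000, refl=1.600000·-0.904762=-1.4476; V=0.000000+1.600000+-1.447619=0.1524
k=2 src: inc=-1.447619, refl=-1.447619·-0.600000=0.8686; V=1.600000+-1.447619+0.868571=1.0210
k=3 load: inc=0.868571, refl=0.868571·-0.904762=-0.7859; V=0.152381+0.868571+-0.785850=0.2351
k=4 src: inc=-0.785850, refl=-0.785850·-0.600000=0.4715; V=1.020952+-0.785850+0.471510=0.7066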